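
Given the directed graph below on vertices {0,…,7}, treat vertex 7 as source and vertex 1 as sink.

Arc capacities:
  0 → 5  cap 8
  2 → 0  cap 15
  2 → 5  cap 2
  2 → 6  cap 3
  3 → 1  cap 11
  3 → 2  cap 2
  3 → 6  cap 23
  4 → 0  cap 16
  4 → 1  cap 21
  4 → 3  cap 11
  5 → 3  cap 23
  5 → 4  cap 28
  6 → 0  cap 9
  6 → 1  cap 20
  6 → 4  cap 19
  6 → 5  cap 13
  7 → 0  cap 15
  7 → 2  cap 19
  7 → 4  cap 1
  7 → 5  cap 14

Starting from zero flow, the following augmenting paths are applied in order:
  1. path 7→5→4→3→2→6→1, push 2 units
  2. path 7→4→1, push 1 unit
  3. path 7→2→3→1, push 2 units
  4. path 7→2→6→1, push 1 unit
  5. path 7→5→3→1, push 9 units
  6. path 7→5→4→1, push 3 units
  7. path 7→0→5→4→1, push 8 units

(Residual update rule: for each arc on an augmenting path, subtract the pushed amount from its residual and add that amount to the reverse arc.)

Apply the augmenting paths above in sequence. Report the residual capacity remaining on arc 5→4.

after path 1 (7→5→4→3→2→6→1, push 2): res(5,4)=26
after path 2 (7→4→1, push 1): res(5,4)=26
after path 3 (7→2→3→1, push 2): res(5,4)=26
after path 4 (7→2→6→1, push 1): res(5,4)=26
after path 5 (7→5→3→1, push 9): res(5,4)=26
after path 6 (7→5→4→1, push 3): res(5,4)=23
after path 7 (7→0→5→4→1, push 8): res(5,4)=15

Residual capacity of (5,4): 15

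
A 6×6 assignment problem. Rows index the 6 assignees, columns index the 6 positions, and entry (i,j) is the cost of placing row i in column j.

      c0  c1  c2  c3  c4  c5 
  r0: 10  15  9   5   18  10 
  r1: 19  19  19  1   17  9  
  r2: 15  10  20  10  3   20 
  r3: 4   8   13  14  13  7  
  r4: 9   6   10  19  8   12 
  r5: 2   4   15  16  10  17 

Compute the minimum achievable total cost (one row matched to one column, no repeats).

Minimum assignment cost: 28

optimal assignment: row0→col2 (cost 9), row1→col3 (cost 1), row2→col4 (cost 3), row3→col5 (cost 7), row4→col1 (cost 6), row5→col0 (cost 2)
total = 9 + 1 + 3 + 7 + 6 + 2 = 28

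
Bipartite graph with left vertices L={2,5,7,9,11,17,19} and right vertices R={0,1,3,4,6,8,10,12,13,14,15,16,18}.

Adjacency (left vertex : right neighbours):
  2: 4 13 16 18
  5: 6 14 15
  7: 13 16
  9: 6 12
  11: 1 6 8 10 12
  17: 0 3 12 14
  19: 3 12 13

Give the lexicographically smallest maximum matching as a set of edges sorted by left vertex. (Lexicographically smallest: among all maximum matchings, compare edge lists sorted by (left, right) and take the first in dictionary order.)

|M| = 7 (so the lex-smallest maximum matching has 7 edges)
process left vertices in ascending order; for each, take the smallest-labelled available neighbour that still permits 7 edges overall, or leave it unmatched if none does
lex-smallest matching: {2-4, 5-6, 7-13, 9-12, 11-1, 17-0, 19-3}

Lex-smallest maximum matching: {(2,4), (5,6), (7,13), (9,12), (11,1), (17,0), (19,3)}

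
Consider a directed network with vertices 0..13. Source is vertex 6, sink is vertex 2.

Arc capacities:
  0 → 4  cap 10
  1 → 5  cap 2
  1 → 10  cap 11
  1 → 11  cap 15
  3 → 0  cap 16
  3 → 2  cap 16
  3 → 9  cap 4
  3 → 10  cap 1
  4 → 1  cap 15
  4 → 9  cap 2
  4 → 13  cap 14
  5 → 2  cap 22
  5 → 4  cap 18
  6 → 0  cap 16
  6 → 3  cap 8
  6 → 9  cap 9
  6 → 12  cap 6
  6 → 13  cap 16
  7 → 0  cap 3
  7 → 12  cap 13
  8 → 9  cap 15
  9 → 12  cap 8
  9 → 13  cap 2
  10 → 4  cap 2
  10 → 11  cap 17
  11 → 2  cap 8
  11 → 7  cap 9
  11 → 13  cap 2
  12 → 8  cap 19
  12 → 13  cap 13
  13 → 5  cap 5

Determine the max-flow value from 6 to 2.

Maximum flow value: 23

augment #1: 6→3→2 bottleneck 8, total now 8
augment #2: 6→13→5→2 bottleneck 5, total now 13
augment #3: 6→0→4→1→5→2 bottleneck 2, total now 15
augment #4: 6→0→4→1→11→2 bottleneck 8, total now 23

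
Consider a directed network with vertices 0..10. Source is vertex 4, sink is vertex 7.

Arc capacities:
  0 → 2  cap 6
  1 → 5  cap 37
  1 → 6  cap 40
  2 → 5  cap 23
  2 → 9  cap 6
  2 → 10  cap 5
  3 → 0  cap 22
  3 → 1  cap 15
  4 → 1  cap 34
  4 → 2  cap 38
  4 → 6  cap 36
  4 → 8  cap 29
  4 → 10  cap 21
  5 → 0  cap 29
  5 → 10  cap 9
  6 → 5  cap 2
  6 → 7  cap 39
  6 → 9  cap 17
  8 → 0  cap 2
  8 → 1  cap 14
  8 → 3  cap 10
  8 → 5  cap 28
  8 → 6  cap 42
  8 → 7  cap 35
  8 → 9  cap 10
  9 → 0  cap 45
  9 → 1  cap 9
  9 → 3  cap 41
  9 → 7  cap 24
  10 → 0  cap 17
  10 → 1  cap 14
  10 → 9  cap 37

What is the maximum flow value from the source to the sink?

augment #1: 4→6→7 bottleneck 36, total now 36
augment #2: 4→8→7 bottleneck 29, total now 65
augment #3: 4→1→6→7 bottleneck 3, total now 68
augment #4: 4→2→9→7 bottleneck 6, total now 74
augment #5: 4→10→9→7 bottleneck 18, total now 92

Maximum flow value: 92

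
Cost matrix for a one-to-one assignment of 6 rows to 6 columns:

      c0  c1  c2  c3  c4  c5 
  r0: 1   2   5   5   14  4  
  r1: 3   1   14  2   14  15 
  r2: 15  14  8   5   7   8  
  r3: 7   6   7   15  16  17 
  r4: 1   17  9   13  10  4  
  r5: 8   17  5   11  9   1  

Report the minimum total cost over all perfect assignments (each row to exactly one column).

Minimum assignment cost: 20

optimal assignment: row0→col1 (cost 2), row1→col3 (cost 2), row2→col4 (cost 7), row3→col2 (cost 7), row4→col0 (cost 1), row5→col5 (cost 1)
total = 2 + 2 + 7 + 7 + 1 + 1 = 20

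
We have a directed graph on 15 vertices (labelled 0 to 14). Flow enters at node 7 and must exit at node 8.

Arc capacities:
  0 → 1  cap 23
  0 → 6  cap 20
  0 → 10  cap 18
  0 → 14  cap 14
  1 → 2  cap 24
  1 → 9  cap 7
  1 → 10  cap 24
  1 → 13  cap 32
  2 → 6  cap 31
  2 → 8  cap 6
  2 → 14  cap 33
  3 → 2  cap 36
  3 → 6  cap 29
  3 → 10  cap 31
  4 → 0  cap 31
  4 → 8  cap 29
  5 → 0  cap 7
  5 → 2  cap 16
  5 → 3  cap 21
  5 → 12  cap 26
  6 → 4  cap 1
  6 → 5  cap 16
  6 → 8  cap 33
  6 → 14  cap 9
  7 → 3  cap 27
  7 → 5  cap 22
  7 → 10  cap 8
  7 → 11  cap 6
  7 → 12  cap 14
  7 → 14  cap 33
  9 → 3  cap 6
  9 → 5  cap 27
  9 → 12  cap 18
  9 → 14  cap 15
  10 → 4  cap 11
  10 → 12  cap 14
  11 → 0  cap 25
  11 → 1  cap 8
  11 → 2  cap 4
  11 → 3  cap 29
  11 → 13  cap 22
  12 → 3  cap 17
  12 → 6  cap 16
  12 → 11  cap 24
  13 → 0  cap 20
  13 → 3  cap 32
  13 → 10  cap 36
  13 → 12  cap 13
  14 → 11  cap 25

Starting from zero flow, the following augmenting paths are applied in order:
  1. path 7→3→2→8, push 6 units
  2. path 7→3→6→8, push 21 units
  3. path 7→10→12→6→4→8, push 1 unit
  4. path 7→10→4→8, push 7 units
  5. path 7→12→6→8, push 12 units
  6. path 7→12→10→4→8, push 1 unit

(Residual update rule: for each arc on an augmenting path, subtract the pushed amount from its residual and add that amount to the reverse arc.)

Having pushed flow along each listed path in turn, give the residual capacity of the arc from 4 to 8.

Residual capacity of (4,8): 20

after path 1 (7→3→2→8, push 6): res(4,8)=29
after path 2 (7→3→6→8, push 21): res(4,8)=29
after path 3 (7→10→12→6→4→8, push 1): res(4,8)=28
after path 4 (7→10→4→8, push 7): res(4,8)=21
after path 5 (7→12→6→8, push 12): res(4,8)=21
after path 6 (7→12→10→4→8, push 1): res(4,8)=20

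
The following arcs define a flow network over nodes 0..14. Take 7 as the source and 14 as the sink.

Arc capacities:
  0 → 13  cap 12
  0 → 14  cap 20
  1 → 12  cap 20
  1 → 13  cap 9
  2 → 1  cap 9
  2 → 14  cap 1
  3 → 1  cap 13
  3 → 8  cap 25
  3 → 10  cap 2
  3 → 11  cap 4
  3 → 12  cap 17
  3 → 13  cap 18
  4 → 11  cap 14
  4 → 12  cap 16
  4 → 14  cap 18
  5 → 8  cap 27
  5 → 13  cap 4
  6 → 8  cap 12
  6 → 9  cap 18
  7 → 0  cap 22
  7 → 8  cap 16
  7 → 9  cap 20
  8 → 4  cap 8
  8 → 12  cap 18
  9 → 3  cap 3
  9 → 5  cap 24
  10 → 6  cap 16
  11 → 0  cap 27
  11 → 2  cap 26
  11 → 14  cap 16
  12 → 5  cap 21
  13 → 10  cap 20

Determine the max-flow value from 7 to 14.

Maximum flow value: 31

augment #1: 7→0→14 bottleneck 20, total now 20
augment #2: 7→8→4→14 bottleneck 8, total now 28
augment #3: 7→9→3→11→14 bottleneck 3, total now 31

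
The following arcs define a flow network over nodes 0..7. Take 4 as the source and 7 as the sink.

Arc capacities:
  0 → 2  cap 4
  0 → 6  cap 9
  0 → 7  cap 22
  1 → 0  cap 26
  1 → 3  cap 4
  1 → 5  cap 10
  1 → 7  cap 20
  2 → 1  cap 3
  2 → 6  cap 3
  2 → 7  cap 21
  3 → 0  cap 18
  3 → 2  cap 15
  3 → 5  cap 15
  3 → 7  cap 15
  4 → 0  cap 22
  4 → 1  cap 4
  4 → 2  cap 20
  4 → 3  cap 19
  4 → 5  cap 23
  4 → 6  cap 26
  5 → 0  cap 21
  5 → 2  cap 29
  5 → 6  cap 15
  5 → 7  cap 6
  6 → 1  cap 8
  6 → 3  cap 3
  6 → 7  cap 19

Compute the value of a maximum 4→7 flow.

Maximum flow value: 98

augment #1: 4→0→7 bottleneck 22, total now 22
augment #2: 4→1→7 bottleneck 4, total now 26
augment #3: 4→2→7 bottleneck 20, total now 46
augment #4: 4→3→7 bottleneck 15, total now 61
augment #5: 4→5→7 bottleneck 6, total now 67
augment #6: 4→6→7 bottleneck 19, total now 86
augment #7: 4→3→2→7 bottleneck 1, total now 87
augment #8: 4→6→1→7 bottleneck 7, total now 94
augment #9: 4→3→2→1→7 bottleneck 3, total now 97
augment #10: 4→5→6→1→7 bottleneck 1, total now 98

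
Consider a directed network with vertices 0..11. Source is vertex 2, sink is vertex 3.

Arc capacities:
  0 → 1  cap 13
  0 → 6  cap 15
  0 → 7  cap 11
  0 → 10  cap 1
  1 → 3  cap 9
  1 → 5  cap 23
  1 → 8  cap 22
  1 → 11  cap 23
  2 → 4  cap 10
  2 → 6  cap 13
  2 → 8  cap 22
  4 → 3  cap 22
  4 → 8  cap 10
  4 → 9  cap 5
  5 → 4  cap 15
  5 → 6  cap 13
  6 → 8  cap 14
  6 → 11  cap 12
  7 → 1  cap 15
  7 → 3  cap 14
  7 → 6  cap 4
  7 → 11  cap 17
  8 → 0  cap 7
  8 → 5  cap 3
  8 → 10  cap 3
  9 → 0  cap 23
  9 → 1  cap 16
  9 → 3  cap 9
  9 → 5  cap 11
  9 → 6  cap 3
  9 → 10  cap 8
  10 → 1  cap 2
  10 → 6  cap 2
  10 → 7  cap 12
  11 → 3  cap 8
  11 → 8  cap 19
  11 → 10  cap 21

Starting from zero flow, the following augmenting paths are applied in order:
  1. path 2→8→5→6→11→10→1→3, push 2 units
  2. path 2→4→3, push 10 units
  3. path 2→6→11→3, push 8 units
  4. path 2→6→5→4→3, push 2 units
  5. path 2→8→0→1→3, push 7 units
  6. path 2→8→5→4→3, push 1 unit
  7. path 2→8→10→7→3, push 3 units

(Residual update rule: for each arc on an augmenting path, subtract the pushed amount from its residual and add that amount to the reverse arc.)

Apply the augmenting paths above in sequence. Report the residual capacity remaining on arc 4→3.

after path 1 (2→8→5→6→11→10→1→3, push 2): res(4,3)=22
after path 2 (2→4→3, push 10): res(4,3)=12
after path 3 (2→6→11→3, push 8): res(4,3)=12
after path 4 (2→6→5→4→3, push 2): res(4,3)=10
after path 5 (2→8→0→1→3, push 7): res(4,3)=10
after path 6 (2→8→5→4→3, push 1): res(4,3)=9
after path 7 (2→8→10→7→3, push 3): res(4,3)=9

Residual capacity of (4,3): 9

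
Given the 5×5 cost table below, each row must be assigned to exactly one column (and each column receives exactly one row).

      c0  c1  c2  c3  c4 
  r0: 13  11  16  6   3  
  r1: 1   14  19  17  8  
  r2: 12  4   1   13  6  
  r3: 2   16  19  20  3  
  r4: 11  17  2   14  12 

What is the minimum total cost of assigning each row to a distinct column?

Minimum assignment cost: 16

optimal assignment: row0→col3 (cost 6), row1→col0 (cost 1), row2→col1 (cost 4), row3→col4 (cost 3), row4→col2 (cost 2)
total = 6 + 1 + 4 + 3 + 2 = 16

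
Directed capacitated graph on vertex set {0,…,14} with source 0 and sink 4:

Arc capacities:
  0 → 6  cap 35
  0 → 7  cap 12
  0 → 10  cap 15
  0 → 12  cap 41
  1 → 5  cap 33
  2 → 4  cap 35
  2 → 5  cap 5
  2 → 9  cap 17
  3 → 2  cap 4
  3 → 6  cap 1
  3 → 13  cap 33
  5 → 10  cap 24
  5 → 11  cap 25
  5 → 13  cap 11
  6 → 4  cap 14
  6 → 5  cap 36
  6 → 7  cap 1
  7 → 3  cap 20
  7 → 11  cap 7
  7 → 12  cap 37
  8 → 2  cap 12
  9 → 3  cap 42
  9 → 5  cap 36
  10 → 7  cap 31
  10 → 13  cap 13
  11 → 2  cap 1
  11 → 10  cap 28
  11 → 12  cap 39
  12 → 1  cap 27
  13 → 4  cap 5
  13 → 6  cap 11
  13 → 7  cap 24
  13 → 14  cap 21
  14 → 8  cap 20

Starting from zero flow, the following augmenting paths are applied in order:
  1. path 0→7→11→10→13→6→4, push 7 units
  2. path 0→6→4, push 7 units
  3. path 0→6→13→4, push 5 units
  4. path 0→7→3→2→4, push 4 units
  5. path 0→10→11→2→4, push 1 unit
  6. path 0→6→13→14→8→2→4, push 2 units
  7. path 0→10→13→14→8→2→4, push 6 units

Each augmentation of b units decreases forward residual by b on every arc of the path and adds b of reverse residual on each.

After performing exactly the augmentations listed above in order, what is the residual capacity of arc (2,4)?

after path 1 (0→7→11→10→13→6→4, push 7): res(2,4)=35
after path 2 (0→6→4, push 7): res(2,4)=35
after path 3 (0→6→13→4, push 5): res(2,4)=35
after path 4 (0→7→3→2→4, push 4): res(2,4)=31
after path 5 (0→10→11→2→4, push 1): res(2,4)=30
after path 6 (0→6→13→14→8→2→4, push 2): res(2,4)=28
after path 7 (0→10→13→14→8→2→4, push 6): res(2,4)=22

Residual capacity of (2,4): 22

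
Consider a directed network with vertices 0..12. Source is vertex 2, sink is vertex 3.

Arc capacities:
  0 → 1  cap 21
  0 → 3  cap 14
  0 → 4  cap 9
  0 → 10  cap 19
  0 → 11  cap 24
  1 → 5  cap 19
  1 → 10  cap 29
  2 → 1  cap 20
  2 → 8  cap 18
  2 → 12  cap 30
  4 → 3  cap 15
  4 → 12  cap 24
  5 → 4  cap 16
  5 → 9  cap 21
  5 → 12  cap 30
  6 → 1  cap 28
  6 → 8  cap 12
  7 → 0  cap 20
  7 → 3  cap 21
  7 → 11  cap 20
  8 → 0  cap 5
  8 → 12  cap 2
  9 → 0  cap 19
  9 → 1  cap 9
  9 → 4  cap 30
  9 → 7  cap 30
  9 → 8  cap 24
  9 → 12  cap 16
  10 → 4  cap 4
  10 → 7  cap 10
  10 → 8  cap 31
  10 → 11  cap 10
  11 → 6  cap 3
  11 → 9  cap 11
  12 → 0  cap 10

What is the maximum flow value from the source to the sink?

augment #1: 2→8→0→3 bottleneck 5, total now 5
augment #2: 2→12→0→3 bottleneck 9, total now 14
augment #3: 2→1→5→4→3 bottleneck 15, total now 29
augment #4: 2→1→10→7→3 bottleneck 5, total now 34
augment #5: 2→12→0→10→7→3 bottleneck 1, total now 35

Maximum flow value: 35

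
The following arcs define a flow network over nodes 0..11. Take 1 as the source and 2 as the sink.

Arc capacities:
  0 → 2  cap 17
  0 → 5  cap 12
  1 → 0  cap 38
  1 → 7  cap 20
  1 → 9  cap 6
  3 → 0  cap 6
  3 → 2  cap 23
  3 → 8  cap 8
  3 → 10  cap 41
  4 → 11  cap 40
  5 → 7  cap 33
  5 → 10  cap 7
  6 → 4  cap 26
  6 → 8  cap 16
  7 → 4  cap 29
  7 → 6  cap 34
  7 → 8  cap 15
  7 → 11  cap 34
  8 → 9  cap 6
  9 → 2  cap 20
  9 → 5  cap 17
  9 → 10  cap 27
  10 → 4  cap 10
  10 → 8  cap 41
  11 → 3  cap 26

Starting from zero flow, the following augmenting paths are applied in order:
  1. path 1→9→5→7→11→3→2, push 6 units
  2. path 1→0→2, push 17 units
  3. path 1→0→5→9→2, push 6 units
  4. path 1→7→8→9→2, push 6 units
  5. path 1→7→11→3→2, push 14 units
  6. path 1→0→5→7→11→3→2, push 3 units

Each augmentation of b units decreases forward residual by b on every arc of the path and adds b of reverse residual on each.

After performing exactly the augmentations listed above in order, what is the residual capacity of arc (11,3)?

Residual capacity of (11,3): 3

after path 1 (1→9→5→7→11→3→2, push 6): res(11,3)=20
after path 2 (1→0→2, push 17): res(11,3)=20
after path 3 (1→0→5→9→2, push 6): res(11,3)=20
after path 4 (1→7→8→9→2, push 6): res(11,3)=20
after path 5 (1→7→11→3→2, push 14): res(11,3)=6
after path 6 (1→0→5→7→11→3→2, push 3): res(11,3)=3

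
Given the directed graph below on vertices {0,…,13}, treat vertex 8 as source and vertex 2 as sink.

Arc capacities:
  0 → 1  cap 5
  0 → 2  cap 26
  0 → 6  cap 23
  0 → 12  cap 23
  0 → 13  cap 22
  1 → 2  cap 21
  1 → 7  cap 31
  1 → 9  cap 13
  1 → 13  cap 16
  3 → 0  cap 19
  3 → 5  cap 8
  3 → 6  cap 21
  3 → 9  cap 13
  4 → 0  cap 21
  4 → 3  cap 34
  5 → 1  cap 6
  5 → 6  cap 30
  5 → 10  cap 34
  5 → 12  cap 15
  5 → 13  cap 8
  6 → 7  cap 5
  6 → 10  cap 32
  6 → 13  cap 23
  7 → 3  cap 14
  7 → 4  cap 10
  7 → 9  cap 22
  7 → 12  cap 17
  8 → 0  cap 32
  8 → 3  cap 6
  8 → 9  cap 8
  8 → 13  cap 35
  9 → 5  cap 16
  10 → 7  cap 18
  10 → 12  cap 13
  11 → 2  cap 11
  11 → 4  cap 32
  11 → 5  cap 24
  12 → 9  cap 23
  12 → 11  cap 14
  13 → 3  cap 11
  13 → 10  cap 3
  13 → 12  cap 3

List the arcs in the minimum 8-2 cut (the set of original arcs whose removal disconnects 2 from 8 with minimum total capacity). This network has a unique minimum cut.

augment #1: 8→0→2 push 26
augment #2: 8→0→1→2 push 5
augment #3: 8→0→12→11→2 push 1
augment #4: 8→3→5→1→2 push 6
augment #5: 8→13→12→11→2 push 3
augment #6: 8→9→5→12→11→2 push 7
max flow = 48; residual-reachable set from 8 gives S-side
cut edges (S→T): {(0,1), (0,2), (5,1), (11,2)} total cap 48

Min-cut arcs: {(0,1), (0,2), (5,1), (11,2)} (total capacity 48)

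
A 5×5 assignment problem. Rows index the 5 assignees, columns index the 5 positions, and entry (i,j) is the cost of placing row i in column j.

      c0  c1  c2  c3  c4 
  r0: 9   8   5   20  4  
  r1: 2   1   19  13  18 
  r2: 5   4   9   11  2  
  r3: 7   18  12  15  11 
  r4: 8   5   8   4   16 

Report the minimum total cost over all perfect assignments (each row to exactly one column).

Minimum assignment cost: 19

optimal assignment: row0→col2 (cost 5), row1→col1 (cost 1), row2→col4 (cost 2), row3→col0 (cost 7), row4→col3 (cost 4)
total = 5 + 1 + 2 + 7 + 4 = 19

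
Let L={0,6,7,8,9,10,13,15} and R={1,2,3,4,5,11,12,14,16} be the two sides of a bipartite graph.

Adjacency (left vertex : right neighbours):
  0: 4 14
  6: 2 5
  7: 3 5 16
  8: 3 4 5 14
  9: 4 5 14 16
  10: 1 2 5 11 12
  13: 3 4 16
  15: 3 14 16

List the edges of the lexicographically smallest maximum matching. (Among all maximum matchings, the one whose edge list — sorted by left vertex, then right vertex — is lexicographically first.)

Lex-smallest maximum matching: {(0,4), (6,2), (7,3), (8,5), (9,14), (10,1), (13,16)}

|M| = 7 (so the lex-smallest maximum matching has 7 edges)
process left vertices in ascending order; for each, take the smallest-labelled available neighbour that still permits 7 edges overall, or leave it unmatched if none does
lex-smallest matching: {0-4, 6-2, 7-3, 8-5, 9-14, 10-1, 13-16}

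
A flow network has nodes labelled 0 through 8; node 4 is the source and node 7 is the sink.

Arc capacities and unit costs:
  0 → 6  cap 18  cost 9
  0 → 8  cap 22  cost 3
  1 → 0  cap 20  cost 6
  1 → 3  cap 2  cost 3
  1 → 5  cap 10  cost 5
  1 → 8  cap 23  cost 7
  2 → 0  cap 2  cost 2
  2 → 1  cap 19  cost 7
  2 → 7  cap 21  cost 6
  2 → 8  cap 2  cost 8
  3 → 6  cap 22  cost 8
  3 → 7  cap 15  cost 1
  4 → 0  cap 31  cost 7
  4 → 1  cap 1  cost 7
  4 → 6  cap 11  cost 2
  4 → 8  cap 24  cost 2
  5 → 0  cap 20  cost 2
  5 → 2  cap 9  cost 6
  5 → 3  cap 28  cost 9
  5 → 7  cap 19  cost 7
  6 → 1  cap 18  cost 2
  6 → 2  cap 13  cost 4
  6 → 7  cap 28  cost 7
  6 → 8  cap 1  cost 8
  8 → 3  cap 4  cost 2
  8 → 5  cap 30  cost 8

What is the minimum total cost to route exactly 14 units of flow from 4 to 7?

Minimum cost for 14 units: 108

shortest-cost path #1: 4→8→3→7 push 4 @ unit cost 5 (adds 20)
shortest-cost path #2: 4→6→1→3→7 push 2 @ unit cost 8 (adds 16)
shortest-cost path #3: 4→6→7 push 8 @ unit cost 9 (adds 72)
total cost = 108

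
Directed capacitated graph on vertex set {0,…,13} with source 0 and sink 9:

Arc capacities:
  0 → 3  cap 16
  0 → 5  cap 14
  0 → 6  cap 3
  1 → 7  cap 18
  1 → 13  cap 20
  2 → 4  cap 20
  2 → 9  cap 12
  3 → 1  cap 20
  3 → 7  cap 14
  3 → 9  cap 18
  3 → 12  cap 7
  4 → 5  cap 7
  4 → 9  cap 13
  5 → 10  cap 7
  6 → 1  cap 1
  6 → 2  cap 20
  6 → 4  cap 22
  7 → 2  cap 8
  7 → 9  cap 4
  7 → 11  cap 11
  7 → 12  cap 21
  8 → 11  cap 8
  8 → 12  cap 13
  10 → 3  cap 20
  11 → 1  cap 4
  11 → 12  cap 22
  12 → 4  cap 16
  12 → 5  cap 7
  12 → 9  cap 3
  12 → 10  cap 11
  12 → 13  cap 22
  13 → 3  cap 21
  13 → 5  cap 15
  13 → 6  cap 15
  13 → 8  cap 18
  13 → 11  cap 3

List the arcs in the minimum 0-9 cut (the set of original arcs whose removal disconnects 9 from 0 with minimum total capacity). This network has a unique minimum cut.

Min-cut arcs: {(0,3), (0,6), (5,10)} (total capacity 26)

augment #1: 0→3→9 push 16
augment #2: 0→6→2→9 push 3
augment #3: 0→5→10→3→9 push 2
augment #4: 0→5→10→3→7→9 push 4
augment #5: 0→5→10→3→12→9 push 1
max flow = 26; residual-reachable set from 0 gives S-side
cut edges (S→T): {(0,3), (0,6), (5,10)} total cap 26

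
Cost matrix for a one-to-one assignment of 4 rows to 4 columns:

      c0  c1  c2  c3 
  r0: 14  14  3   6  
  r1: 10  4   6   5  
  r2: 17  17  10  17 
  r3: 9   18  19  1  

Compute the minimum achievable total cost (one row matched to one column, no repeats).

Minimum assignment cost: 25

optimal assignment: row0→col2 (cost 3), row1→col1 (cost 4), row2→col0 (cost 17), row3→col3 (cost 1)
total = 3 + 4 + 17 + 1 = 25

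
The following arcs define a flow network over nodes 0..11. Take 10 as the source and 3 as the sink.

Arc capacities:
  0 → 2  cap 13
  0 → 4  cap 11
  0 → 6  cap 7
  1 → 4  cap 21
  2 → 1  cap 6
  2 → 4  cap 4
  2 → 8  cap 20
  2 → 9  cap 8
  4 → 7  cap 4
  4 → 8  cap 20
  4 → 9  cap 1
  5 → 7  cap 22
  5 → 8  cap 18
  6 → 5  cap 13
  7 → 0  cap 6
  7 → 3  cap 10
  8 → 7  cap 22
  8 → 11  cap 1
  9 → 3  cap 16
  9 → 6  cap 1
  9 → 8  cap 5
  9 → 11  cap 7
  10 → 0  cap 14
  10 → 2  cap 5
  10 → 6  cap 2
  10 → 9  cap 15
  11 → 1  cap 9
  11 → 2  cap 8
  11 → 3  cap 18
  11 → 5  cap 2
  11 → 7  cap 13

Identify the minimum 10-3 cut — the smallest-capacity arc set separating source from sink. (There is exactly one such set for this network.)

Min-cut arcs: {(7,3), (8,11), (9,3), (9,11)} (total capacity 34)

augment #1: 10→9→3 push 15
augment #2: 10→2→9→3 push 1
augment #3: 10→0→4→7→3 push 4
augment #4: 10→2→8→7→3 push 4
augment #5: 10→6→5→7→3 push 2
augment #6: 10→0→2→8→11→3 push 1
augment #7: 10→0→2→9→11→3 push 7
max flow = 34; residual-reachable set from 10 gives S-side
cut edges (S→T): {(7,3), (8,11), (9,3), (9,11)} total cap 34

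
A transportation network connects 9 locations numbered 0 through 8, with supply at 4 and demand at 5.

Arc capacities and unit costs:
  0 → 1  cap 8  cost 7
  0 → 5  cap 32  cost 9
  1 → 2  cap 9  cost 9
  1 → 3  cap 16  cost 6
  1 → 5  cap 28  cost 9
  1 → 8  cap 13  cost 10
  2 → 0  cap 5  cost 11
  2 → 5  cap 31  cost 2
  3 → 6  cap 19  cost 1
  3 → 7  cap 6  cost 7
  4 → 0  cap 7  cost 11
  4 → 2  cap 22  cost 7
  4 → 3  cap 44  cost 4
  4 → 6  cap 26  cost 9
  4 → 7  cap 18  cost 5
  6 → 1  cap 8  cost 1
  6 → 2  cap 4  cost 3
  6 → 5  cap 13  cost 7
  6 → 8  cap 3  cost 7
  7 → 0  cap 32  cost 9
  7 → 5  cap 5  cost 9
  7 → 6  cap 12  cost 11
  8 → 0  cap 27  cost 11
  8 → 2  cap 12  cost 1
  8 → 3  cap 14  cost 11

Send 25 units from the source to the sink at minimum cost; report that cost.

shortest-cost path #1: 4→2→5 push 22 @ unit cost 9 (adds 198)
shortest-cost path #2: 4→3→6→2→5 push 3 @ unit cost 10 (adds 30)
total cost = 228

Minimum cost for 25 units: 228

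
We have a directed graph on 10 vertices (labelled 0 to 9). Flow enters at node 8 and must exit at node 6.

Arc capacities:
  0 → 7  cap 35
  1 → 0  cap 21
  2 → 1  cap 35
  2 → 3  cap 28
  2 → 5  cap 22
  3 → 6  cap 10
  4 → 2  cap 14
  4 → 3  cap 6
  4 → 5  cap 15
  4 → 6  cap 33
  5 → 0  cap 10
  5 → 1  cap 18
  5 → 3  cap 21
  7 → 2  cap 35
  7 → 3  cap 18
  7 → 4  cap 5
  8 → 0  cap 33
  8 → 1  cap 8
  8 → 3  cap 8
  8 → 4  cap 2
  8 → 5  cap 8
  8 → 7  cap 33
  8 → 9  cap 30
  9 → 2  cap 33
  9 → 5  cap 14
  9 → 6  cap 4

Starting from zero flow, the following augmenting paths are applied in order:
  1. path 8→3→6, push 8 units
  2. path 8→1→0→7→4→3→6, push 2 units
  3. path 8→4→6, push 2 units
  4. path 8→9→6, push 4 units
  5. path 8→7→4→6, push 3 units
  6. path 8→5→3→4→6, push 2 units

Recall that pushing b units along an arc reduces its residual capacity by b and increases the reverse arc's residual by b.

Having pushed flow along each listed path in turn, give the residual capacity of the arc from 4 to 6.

after path 1 (8→3→6, push 8): res(4,6)=33
after path 2 (8→1→0→7→4→3→6, push 2): res(4,6)=33
after path 3 (8→4→6, push 2): res(4,6)=31
after path 4 (8→9→6, push 4): res(4,6)=31
after path 5 (8→7→4→6, push 3): res(4,6)=28
after path 6 (8→5→3→4→6, push 2): res(4,6)=26

Residual capacity of (4,6): 26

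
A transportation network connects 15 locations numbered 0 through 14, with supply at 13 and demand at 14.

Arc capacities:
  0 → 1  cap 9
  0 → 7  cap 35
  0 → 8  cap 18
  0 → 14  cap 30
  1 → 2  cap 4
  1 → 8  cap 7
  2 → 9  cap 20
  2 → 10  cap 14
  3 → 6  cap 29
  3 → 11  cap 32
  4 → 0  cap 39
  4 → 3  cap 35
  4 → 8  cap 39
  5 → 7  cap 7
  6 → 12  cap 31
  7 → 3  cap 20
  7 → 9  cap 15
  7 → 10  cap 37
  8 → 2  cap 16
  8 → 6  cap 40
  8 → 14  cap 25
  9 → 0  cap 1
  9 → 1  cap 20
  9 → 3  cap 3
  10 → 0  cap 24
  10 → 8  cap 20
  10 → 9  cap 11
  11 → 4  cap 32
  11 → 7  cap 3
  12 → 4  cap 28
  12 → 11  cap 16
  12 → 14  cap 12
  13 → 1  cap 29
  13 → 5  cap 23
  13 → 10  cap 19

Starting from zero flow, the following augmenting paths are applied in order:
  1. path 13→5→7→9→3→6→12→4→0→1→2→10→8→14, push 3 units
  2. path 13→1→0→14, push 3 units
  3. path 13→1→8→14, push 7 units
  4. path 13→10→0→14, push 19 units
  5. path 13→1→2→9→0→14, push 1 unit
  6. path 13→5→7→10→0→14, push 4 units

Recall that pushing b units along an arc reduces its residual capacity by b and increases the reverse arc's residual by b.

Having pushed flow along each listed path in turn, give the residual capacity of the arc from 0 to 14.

after path 1 (13→5→7→9→3→6→12→4→0→1→2→10→8→14, push 3): res(0,14)=30
after path 2 (13→1→0→14, push 3): res(0,14)=27
after path 3 (13→1→8→14, push 7): res(0,14)=27
after path 4 (13→10→0→14, push 19): res(0,14)=8
after path 5 (13→1→2→9→0→14, push 1): res(0,14)=7
after path 6 (13→5→7→10→0→14, push 4): res(0,14)=3

Residual capacity of (0,14): 3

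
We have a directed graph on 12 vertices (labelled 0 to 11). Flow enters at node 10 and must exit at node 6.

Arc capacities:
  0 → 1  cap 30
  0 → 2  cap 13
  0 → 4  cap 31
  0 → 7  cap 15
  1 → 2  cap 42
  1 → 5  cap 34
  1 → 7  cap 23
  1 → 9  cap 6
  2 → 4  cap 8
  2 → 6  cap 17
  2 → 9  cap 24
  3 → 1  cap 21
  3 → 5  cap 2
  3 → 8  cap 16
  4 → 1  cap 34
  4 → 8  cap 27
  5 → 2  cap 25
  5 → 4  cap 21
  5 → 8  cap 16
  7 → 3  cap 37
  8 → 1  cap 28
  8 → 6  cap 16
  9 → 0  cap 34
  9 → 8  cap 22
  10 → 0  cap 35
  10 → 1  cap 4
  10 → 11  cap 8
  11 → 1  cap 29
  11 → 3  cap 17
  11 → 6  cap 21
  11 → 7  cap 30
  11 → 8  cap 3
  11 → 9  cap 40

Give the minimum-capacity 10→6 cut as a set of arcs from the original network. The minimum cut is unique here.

augment #1: 10→11→6 push 8
augment #2: 10→0→2→6 push 13
augment #3: 10→1→2→6 push 4
augment #4: 10→0→4→8→6 push 16
max flow = 41; residual-reachable set from 10 gives S-side
cut edges (S→T): {(2,6), (8,6), (10,11)} total cap 41

Min-cut arcs: {(2,6), (8,6), (10,11)} (total capacity 41)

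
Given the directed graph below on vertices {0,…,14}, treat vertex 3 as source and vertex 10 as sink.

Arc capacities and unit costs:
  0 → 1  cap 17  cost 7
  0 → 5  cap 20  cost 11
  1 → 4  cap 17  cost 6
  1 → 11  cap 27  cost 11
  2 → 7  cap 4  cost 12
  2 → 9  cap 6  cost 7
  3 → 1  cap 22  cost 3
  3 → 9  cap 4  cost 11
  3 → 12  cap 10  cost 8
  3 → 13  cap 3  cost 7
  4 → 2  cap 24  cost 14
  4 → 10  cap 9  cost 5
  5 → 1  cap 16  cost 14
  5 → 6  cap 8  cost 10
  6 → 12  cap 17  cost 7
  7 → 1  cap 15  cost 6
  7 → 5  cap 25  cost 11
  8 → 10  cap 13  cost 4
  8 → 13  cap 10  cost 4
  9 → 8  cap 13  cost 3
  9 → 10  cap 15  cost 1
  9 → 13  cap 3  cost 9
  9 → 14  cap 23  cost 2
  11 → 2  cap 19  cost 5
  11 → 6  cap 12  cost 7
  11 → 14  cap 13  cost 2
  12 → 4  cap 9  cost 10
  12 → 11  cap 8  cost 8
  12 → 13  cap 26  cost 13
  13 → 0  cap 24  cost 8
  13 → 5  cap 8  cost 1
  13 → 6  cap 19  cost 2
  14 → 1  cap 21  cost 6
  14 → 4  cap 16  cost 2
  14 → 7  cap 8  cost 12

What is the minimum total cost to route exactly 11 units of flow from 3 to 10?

Minimum cost for 11 units: 146

shortest-cost path #1: 3→9→10 push 4 @ unit cost 12 (adds 48)
shortest-cost path #2: 3→1→4→10 push 7 @ unit cost 14 (adds 98)
total cost = 146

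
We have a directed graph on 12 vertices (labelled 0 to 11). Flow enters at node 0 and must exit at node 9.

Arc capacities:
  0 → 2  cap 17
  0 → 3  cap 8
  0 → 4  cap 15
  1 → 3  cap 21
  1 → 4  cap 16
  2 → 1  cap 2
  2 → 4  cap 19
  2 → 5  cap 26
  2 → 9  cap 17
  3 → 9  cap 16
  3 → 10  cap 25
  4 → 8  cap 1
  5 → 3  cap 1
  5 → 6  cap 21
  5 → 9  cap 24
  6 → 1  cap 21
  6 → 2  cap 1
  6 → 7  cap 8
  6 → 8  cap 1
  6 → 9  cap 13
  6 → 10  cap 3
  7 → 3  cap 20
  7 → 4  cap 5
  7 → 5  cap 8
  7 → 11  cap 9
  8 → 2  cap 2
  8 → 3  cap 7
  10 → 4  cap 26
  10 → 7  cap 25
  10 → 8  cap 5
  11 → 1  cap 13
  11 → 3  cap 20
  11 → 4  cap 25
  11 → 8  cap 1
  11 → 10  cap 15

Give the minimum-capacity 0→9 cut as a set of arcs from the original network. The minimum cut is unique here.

augment #1: 0→2→9 push 17
augment #2: 0→3→9 push 8
augment #3: 0→4→8→3→9 push 1
max flow = 26; residual-reachable set from 0 gives S-side
cut edges (S→T): {(0,2), (0,3), (4,8)} total cap 26

Min-cut arcs: {(0,2), (0,3), (4,8)} (total capacity 26)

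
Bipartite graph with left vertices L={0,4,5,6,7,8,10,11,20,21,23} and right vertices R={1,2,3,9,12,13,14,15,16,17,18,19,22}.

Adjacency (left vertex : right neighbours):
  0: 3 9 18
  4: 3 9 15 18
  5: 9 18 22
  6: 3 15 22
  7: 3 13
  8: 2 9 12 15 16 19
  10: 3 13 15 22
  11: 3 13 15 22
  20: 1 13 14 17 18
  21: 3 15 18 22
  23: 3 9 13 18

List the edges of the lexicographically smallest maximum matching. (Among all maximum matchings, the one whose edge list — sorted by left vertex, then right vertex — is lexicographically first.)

|M| = 8 (so the lex-smallest maximum matching has 8 edges)
process left vertices in ascending order; for each, take the smallest-labelled available neighbour that still permits 8 edges overall, or leave it unmatched if none does
lex-smallest matching: {0-3, 4-9, 5-18, 6-15, 7-13, 8-2, 10-22, 20-1}

Lex-smallest maximum matching: {(0,3), (4,9), (5,18), (6,15), (7,13), (8,2), (10,22), (20,1)}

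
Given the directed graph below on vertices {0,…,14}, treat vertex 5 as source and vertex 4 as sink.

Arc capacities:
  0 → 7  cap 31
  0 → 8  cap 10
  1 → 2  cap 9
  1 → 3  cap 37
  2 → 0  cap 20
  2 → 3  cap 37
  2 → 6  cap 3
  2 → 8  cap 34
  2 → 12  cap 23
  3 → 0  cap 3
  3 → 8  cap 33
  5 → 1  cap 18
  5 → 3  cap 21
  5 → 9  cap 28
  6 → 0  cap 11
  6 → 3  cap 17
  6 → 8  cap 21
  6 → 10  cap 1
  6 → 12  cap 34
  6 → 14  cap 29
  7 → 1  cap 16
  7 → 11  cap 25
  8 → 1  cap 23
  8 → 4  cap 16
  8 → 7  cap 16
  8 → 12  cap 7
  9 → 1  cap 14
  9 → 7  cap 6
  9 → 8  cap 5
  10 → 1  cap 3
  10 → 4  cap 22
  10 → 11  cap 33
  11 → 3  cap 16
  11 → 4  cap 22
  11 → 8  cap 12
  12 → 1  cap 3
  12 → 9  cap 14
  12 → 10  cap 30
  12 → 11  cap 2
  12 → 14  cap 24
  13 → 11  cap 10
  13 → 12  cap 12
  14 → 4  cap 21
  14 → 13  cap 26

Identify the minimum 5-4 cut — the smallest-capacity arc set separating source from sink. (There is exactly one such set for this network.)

augment #1: 5→3→8→4 push 16
augment #2: 5→9→7→11→4 push 6
augment #3: 5→1→2→6→10→4 push 1
augment #4: 5→1→2→6→14→4 push 2
augment #5: 5→1→2→12→10→4 push 6
augment #6: 5→3→0→7→11→4 push 3
augment #7: 5→3→8→7→11→4 push 2
augment #8: 5→9→8→7→11→4 push 5
augment #9: 5→1→3→8→7→11→4 push 6
augment #10: 5→1→3→8→12→10→4 push 3
augment #11: 5→9→1→3→8→12→10→4 push 4
max flow = 54; residual-reachable set from 5 gives S-side
cut edges (S→T): {(1,2), (8,4), (8,12), (11,4)} total cap 54

Min-cut arcs: {(1,2), (8,4), (8,12), (11,4)} (total capacity 54)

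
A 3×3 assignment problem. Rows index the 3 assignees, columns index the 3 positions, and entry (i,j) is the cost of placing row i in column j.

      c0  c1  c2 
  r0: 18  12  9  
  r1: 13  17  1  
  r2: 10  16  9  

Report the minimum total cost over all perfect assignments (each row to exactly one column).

Minimum assignment cost: 23

optimal assignment: row0→col1 (cost 12), row1→col2 (cost 1), row2→col0 (cost 10)
total = 12 + 1 + 10 = 23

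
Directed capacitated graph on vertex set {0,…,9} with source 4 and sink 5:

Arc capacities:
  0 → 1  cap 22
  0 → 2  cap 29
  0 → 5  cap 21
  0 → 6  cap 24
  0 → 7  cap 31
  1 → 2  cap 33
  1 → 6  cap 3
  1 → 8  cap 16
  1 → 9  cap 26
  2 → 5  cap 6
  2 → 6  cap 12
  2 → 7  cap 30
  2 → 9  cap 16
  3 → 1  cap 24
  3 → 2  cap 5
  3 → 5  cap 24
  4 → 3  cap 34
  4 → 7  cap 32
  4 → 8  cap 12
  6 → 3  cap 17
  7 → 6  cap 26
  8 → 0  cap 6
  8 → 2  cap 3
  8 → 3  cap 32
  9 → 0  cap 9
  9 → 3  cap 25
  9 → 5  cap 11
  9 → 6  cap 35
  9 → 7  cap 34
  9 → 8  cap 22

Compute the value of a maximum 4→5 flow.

augment #1: 4→3→5 bottleneck 24, total now 24
augment #2: 4→3→2→5 bottleneck 5, total now 29
augment #3: 4→8→0→5 bottleneck 6, total now 35
augment #4: 4→8→2→5 bottleneck 1, total now 36
augment #5: 4→3→1→9→5 bottleneck 5, total now 41
augment #6: 4→8→2→9→5 bottleneck 2, total now 43
augment #7: 4→8→3→1→9→5 bottleneck 3, total now 46
augment #8: 4→7→6→3→1→9→5 bottleneck 1, total now 47
augment #9: 4→7→6→3→1→9→0→5 bottleneck 9, total now 56

Maximum flow value: 56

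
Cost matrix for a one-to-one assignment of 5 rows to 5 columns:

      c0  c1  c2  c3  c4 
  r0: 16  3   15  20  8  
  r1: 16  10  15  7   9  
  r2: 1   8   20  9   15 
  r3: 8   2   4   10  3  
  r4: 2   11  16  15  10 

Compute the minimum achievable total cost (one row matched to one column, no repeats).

Minimum assignment cost: 25

optimal assignment: row0→col1 (cost 3), row1→col3 (cost 7), row2→col0 (cost 1), row3→col2 (cost 4), row4→col4 (cost 10)
total = 3 + 7 + 1 + 4 + 10 = 25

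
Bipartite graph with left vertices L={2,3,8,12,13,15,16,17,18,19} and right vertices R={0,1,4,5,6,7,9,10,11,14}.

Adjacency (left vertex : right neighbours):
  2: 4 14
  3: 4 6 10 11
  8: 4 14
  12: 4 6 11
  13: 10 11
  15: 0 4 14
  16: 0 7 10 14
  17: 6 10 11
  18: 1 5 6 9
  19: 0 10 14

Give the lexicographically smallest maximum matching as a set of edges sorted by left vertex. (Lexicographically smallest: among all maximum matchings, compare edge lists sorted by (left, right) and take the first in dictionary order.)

|M| = 8 (so the lex-smallest maximum matching has 8 edges)
process left vertices in ascending order; for each, take the smallest-labelled available neighbour that still permits 8 edges overall, or leave it unmatched if none does
lex-smallest matching: {2-4, 3-6, 8-14, 12-11, 13-10, 15-0, 16-7, 18-1}

Lex-smallest maximum matching: {(2,4), (3,6), (8,14), (12,11), (13,10), (15,0), (16,7), (18,1)}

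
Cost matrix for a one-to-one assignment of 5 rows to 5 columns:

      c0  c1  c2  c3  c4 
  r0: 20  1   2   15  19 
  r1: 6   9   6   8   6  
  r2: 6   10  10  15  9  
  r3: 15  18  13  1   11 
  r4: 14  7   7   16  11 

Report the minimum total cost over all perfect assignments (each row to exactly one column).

Minimum assignment cost: 21

optimal assignment: row0→col1 (cost 1), row1→col4 (cost 6), row2→col0 (cost 6), row3→col3 (cost 1), row4→col2 (cost 7)
total = 1 + 6 + 6 + 1 + 7 = 21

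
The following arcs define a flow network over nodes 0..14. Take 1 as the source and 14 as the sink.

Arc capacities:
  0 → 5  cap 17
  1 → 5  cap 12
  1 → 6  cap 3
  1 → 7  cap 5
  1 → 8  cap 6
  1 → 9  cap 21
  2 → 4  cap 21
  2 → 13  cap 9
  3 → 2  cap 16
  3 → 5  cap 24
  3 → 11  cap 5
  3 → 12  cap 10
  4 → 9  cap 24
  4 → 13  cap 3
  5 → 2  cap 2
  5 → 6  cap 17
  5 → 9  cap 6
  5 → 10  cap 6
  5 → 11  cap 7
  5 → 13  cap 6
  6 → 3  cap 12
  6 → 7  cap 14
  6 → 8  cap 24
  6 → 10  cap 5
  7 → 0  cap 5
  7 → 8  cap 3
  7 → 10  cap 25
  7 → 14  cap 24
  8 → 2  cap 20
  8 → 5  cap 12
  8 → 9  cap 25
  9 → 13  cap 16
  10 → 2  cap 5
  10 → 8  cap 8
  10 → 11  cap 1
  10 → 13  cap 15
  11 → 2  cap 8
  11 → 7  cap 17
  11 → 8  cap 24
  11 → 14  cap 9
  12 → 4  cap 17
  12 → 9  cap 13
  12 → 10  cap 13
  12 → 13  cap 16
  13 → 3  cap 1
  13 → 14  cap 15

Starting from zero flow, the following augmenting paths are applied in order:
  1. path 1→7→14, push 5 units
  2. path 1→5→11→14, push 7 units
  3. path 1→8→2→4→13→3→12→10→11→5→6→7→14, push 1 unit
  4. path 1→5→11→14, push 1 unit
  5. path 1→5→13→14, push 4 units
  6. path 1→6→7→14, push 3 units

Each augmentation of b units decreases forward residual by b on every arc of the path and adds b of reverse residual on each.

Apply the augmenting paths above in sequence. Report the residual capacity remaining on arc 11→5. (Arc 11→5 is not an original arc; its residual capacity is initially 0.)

Residual capacity of (11,5): 7

after path 1 (1→7→14, push 5): res(11,5)=0
after path 2 (1→5→11→14, push 7): res(11,5)=7
after path 3 (1→8→2→4→13→3→12→10→11→5→6→7→14, push 1): res(11,5)=6
after path 4 (1→5→11→14, push 1): res(11,5)=7
after path 5 (1→5→13→14, push 4): res(11,5)=7
after path 6 (1→6→7→14, push 3): res(11,5)=7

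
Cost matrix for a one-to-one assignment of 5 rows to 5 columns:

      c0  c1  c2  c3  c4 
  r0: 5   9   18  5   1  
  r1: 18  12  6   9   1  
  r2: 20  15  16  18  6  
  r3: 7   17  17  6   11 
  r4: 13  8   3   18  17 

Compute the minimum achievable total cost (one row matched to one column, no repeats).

Minimum assignment cost: 30

optimal assignment: row0→col0 (cost 5), row1→col4 (cost 1), row2→col1 (cost 15), row3→col3 (cost 6), row4→col2 (cost 3)
total = 5 + 1 + 15 + 6 + 3 = 30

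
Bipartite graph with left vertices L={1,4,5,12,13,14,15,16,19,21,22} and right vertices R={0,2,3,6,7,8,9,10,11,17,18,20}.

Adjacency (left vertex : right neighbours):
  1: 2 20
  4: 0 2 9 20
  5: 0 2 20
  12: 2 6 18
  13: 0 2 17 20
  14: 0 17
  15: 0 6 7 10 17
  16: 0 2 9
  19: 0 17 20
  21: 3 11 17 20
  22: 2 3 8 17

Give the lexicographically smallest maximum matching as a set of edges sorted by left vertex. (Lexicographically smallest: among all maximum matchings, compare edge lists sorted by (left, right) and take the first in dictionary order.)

Lex-smallest maximum matching: {(1,2), (4,0), (5,20), (12,6), (13,17), (15,7), (16,9), (21,3), (22,8)}

|M| = 9 (so the lex-smallest maximum matching has 9 edges)
process left vertices in ascending order; for each, take the smallest-labelled available neighbour that still permits 9 edges overall, or leave it unmatched if none does
lex-smallest matching: {1-2, 4-0, 5-20, 12-6, 13-17, 15-7, 16-9, 21-3, 22-8}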